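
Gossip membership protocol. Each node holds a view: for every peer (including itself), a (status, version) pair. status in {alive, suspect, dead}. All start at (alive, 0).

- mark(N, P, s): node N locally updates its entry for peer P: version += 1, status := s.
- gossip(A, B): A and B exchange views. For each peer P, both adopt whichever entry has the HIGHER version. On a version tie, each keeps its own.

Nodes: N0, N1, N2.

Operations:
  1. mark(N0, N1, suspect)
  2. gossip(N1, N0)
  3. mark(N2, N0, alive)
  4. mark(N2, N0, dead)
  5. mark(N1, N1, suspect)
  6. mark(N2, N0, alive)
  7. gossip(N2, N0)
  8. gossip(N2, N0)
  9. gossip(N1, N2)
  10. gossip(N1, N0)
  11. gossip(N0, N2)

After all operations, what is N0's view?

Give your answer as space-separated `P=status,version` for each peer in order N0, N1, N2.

Answer: N0=alive,3 N1=suspect,2 N2=alive,0

Derivation:
Op 1: N0 marks N1=suspect -> (suspect,v1)
Op 2: gossip N1<->N0 -> N1.N0=(alive,v0) N1.N1=(suspect,v1) N1.N2=(alive,v0) | N0.N0=(alive,v0) N0.N1=(suspect,v1) N0.N2=(alive,v0)
Op 3: N2 marks N0=alive -> (alive,v1)
Op 4: N2 marks N0=dead -> (dead,v2)
Op 5: N1 marks N1=suspect -> (suspect,v2)
Op 6: N2 marks N0=alive -> (alive,v3)
Op 7: gossip N2<->N0 -> N2.N0=(alive,v3) N2.N1=(suspect,v1) N2.N2=(alive,v0) | N0.N0=(alive,v3) N0.N1=(suspect,v1) N0.N2=(alive,v0)
Op 8: gossip N2<->N0 -> N2.N0=(alive,v3) N2.N1=(suspect,v1) N2.N2=(alive,v0) | N0.N0=(alive,v3) N0.N1=(suspect,v1) N0.N2=(alive,v0)
Op 9: gossip N1<->N2 -> N1.N0=(alive,v3) N1.N1=(suspect,v2) N1.N2=(alive,v0) | N2.N0=(alive,v3) N2.N1=(suspect,v2) N2.N2=(alive,v0)
Op 10: gossip N1<->N0 -> N1.N0=(alive,v3) N1.N1=(suspect,v2) N1.N2=(alive,v0) | N0.N0=(alive,v3) N0.N1=(suspect,v2) N0.N2=(alive,v0)
Op 11: gossip N0<->N2 -> N0.N0=(alive,v3) N0.N1=(suspect,v2) N0.N2=(alive,v0) | N2.N0=(alive,v3) N2.N1=(suspect,v2) N2.N2=(alive,v0)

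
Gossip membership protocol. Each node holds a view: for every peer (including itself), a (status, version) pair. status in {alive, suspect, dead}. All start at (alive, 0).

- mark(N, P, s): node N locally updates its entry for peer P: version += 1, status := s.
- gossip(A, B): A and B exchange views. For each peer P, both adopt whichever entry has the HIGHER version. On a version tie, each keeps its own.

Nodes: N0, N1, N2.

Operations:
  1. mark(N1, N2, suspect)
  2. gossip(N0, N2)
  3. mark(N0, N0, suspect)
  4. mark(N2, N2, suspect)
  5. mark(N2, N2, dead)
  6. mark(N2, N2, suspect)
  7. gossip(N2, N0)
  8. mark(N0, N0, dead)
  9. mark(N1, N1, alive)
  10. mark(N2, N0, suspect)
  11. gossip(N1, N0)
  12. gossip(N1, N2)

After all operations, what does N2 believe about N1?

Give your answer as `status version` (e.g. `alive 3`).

Answer: alive 1

Derivation:
Op 1: N1 marks N2=suspect -> (suspect,v1)
Op 2: gossip N0<->N2 -> N0.N0=(alive,v0) N0.N1=(alive,v0) N0.N2=(alive,v0) | N2.N0=(alive,v0) N2.N1=(alive,v0) N2.N2=(alive,v0)
Op 3: N0 marks N0=suspect -> (suspect,v1)
Op 4: N2 marks N2=suspect -> (suspect,v1)
Op 5: N2 marks N2=dead -> (dead,v2)
Op 6: N2 marks N2=suspect -> (suspect,v3)
Op 7: gossip N2<->N0 -> N2.N0=(suspect,v1) N2.N1=(alive,v0) N2.N2=(suspect,v3) | N0.N0=(suspect,v1) N0.N1=(alive,v0) N0.N2=(suspect,v3)
Op 8: N0 marks N0=dead -> (dead,v2)
Op 9: N1 marks N1=alive -> (alive,v1)
Op 10: N2 marks N0=suspect -> (suspect,v2)
Op 11: gossip N1<->N0 -> N1.N0=(dead,v2) N1.N1=(alive,v1) N1.N2=(suspect,v3) | N0.N0=(dead,v2) N0.N1=(alive,v1) N0.N2=(suspect,v3)
Op 12: gossip N1<->N2 -> N1.N0=(dead,v2) N1.N1=(alive,v1) N1.N2=(suspect,v3) | N2.N0=(suspect,v2) N2.N1=(alive,v1) N2.N2=(suspect,v3)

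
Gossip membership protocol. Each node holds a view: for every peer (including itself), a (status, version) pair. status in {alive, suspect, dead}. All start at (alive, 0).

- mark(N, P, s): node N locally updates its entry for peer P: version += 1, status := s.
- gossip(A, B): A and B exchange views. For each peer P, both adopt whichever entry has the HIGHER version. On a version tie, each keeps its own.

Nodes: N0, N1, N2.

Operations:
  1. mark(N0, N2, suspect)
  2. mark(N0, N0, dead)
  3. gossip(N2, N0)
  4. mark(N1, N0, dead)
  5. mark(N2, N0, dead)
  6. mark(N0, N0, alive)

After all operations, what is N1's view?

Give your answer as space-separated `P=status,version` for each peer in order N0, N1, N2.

Answer: N0=dead,1 N1=alive,0 N2=alive,0

Derivation:
Op 1: N0 marks N2=suspect -> (suspect,v1)
Op 2: N0 marks N0=dead -> (dead,v1)
Op 3: gossip N2<->N0 -> N2.N0=(dead,v1) N2.N1=(alive,v0) N2.N2=(suspect,v1) | N0.N0=(dead,v1) N0.N1=(alive,v0) N0.N2=(suspect,v1)
Op 4: N1 marks N0=dead -> (dead,v1)
Op 5: N2 marks N0=dead -> (dead,v2)
Op 6: N0 marks N0=alive -> (alive,v2)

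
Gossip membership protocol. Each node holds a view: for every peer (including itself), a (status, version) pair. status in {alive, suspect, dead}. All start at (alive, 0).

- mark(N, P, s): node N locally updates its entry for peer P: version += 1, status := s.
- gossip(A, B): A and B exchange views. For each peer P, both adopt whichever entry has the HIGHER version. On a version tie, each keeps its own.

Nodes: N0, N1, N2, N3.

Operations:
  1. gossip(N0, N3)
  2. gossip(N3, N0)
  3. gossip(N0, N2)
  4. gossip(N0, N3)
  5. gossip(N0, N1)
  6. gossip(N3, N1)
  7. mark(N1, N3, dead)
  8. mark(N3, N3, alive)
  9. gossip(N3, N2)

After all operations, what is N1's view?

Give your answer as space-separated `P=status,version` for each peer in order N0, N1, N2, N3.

Answer: N0=alive,0 N1=alive,0 N2=alive,0 N3=dead,1

Derivation:
Op 1: gossip N0<->N3 -> N0.N0=(alive,v0) N0.N1=(alive,v0) N0.N2=(alive,v0) N0.N3=(alive,v0) | N3.N0=(alive,v0) N3.N1=(alive,v0) N3.N2=(alive,v0) N3.N3=(alive,v0)
Op 2: gossip N3<->N0 -> N3.N0=(alive,v0) N3.N1=(alive,v0) N3.N2=(alive,v0) N3.N3=(alive,v0) | N0.N0=(alive,v0) N0.N1=(alive,v0) N0.N2=(alive,v0) N0.N3=(alive,v0)
Op 3: gossip N0<->N2 -> N0.N0=(alive,v0) N0.N1=(alive,v0) N0.N2=(alive,v0) N0.N3=(alive,v0) | N2.N0=(alive,v0) N2.N1=(alive,v0) N2.N2=(alive,v0) N2.N3=(alive,v0)
Op 4: gossip N0<->N3 -> N0.N0=(alive,v0) N0.N1=(alive,v0) N0.N2=(alive,v0) N0.N3=(alive,v0) | N3.N0=(alive,v0) N3.N1=(alive,v0) N3.N2=(alive,v0) N3.N3=(alive,v0)
Op 5: gossip N0<->N1 -> N0.N0=(alive,v0) N0.N1=(alive,v0) N0.N2=(alive,v0) N0.N3=(alive,v0) | N1.N0=(alive,v0) N1.N1=(alive,v0) N1.N2=(alive,v0) N1.N3=(alive,v0)
Op 6: gossip N3<->N1 -> N3.N0=(alive,v0) N3.N1=(alive,v0) N3.N2=(alive,v0) N3.N3=(alive,v0) | N1.N0=(alive,v0) N1.N1=(alive,v0) N1.N2=(alive,v0) N1.N3=(alive,v0)
Op 7: N1 marks N3=dead -> (dead,v1)
Op 8: N3 marks N3=alive -> (alive,v1)
Op 9: gossip N3<->N2 -> N3.N0=(alive,v0) N3.N1=(alive,v0) N3.N2=(alive,v0) N3.N3=(alive,v1) | N2.N0=(alive,v0) N2.N1=(alive,v0) N2.N2=(alive,v0) N2.N3=(alive,v1)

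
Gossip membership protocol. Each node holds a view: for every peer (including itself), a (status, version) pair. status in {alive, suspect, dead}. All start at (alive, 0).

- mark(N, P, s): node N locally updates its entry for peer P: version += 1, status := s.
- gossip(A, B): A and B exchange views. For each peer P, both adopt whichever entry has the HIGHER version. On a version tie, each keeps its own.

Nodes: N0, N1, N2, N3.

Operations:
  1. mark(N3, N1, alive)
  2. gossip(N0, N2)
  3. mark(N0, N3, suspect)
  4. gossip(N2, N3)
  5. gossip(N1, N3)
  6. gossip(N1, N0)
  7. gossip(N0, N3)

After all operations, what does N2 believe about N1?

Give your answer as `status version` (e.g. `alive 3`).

Answer: alive 1

Derivation:
Op 1: N3 marks N1=alive -> (alive,v1)
Op 2: gossip N0<->N2 -> N0.N0=(alive,v0) N0.N1=(alive,v0) N0.N2=(alive,v0) N0.N3=(alive,v0) | N2.N0=(alive,v0) N2.N1=(alive,v0) N2.N2=(alive,v0) N2.N3=(alive,v0)
Op 3: N0 marks N3=suspect -> (suspect,v1)
Op 4: gossip N2<->N3 -> N2.N0=(alive,v0) N2.N1=(alive,v1) N2.N2=(alive,v0) N2.N3=(alive,v0) | N3.N0=(alive,v0) N3.N1=(alive,v1) N3.N2=(alive,v0) N3.N3=(alive,v0)
Op 5: gossip N1<->N3 -> N1.N0=(alive,v0) N1.N1=(alive,v1) N1.N2=(alive,v0) N1.N3=(alive,v0) | N3.N0=(alive,v0) N3.N1=(alive,v1) N3.N2=(alive,v0) N3.N3=(alive,v0)
Op 6: gossip N1<->N0 -> N1.N0=(alive,v0) N1.N1=(alive,v1) N1.N2=(alive,v0) N1.N3=(suspect,v1) | N0.N0=(alive,v0) N0.N1=(alive,v1) N0.N2=(alive,v0) N0.N3=(suspect,v1)
Op 7: gossip N0<->N3 -> N0.N0=(alive,v0) N0.N1=(alive,v1) N0.N2=(alive,v0) N0.N3=(suspect,v1) | N3.N0=(alive,v0) N3.N1=(alive,v1) N3.N2=(alive,v0) N3.N3=(suspect,v1)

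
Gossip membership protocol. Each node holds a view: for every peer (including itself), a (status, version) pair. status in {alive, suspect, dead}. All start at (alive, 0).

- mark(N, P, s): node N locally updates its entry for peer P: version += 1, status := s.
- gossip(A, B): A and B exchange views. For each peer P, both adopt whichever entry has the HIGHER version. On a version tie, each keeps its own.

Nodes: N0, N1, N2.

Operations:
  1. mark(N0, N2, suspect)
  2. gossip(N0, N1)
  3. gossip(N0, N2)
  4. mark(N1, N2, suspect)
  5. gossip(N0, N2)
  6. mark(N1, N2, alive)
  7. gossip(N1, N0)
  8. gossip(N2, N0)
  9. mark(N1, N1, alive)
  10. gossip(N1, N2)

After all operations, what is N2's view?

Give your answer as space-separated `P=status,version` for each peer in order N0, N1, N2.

Answer: N0=alive,0 N1=alive,1 N2=alive,3

Derivation:
Op 1: N0 marks N2=suspect -> (suspect,v1)
Op 2: gossip N0<->N1 -> N0.N0=(alive,v0) N0.N1=(alive,v0) N0.N2=(suspect,v1) | N1.N0=(alive,v0) N1.N1=(alive,v0) N1.N2=(suspect,v1)
Op 3: gossip N0<->N2 -> N0.N0=(alive,v0) N0.N1=(alive,v0) N0.N2=(suspect,v1) | N2.N0=(alive,v0) N2.N1=(alive,v0) N2.N2=(suspect,v1)
Op 4: N1 marks N2=suspect -> (suspect,v2)
Op 5: gossip N0<->N2 -> N0.N0=(alive,v0) N0.N1=(alive,v0) N0.N2=(suspect,v1) | N2.N0=(alive,v0) N2.N1=(alive,v0) N2.N2=(suspect,v1)
Op 6: N1 marks N2=alive -> (alive,v3)
Op 7: gossip N1<->N0 -> N1.N0=(alive,v0) N1.N1=(alive,v0) N1.N2=(alive,v3) | N0.N0=(alive,v0) N0.N1=(alive,v0) N0.N2=(alive,v3)
Op 8: gossip N2<->N0 -> N2.N0=(alive,v0) N2.N1=(alive,v0) N2.N2=(alive,v3) | N0.N0=(alive,v0) N0.N1=(alive,v0) N0.N2=(alive,v3)
Op 9: N1 marks N1=alive -> (alive,v1)
Op 10: gossip N1<->N2 -> N1.N0=(alive,v0) N1.N1=(alive,v1) N1.N2=(alive,v3) | N2.N0=(alive,v0) N2.N1=(alive,v1) N2.N2=(alive,v3)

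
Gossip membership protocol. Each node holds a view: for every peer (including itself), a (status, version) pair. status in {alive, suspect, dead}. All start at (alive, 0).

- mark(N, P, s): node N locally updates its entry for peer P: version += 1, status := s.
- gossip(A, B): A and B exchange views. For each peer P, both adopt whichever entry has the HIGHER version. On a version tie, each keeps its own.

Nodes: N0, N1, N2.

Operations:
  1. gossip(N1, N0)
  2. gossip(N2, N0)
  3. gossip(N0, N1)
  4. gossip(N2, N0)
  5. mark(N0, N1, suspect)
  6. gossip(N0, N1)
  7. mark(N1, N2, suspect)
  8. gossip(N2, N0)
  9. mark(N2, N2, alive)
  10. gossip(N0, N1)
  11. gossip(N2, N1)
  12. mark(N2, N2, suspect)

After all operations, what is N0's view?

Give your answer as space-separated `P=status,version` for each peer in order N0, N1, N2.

Answer: N0=alive,0 N1=suspect,1 N2=suspect,1

Derivation:
Op 1: gossip N1<->N0 -> N1.N0=(alive,v0) N1.N1=(alive,v0) N1.N2=(alive,v0) | N0.N0=(alive,v0) N0.N1=(alive,v0) N0.N2=(alive,v0)
Op 2: gossip N2<->N0 -> N2.N0=(alive,v0) N2.N1=(alive,v0) N2.N2=(alive,v0) | N0.N0=(alive,v0) N0.N1=(alive,v0) N0.N2=(alive,v0)
Op 3: gossip N0<->N1 -> N0.N0=(alive,v0) N0.N1=(alive,v0) N0.N2=(alive,v0) | N1.N0=(alive,v0) N1.N1=(alive,v0) N1.N2=(alive,v0)
Op 4: gossip N2<->N0 -> N2.N0=(alive,v0) N2.N1=(alive,v0) N2.N2=(alive,v0) | N0.N0=(alive,v0) N0.N1=(alive,v0) N0.N2=(alive,v0)
Op 5: N0 marks N1=suspect -> (suspect,v1)
Op 6: gossip N0<->N1 -> N0.N0=(alive,v0) N0.N1=(suspect,v1) N0.N2=(alive,v0) | N1.N0=(alive,v0) N1.N1=(suspect,v1) N1.N2=(alive,v0)
Op 7: N1 marks N2=suspect -> (suspect,v1)
Op 8: gossip N2<->N0 -> N2.N0=(alive,v0) N2.N1=(suspect,v1) N2.N2=(alive,v0) | N0.N0=(alive,v0) N0.N1=(suspect,v1) N0.N2=(alive,v0)
Op 9: N2 marks N2=alive -> (alive,v1)
Op 10: gossip N0<->N1 -> N0.N0=(alive,v0) N0.N1=(suspect,v1) N0.N2=(suspect,v1) | N1.N0=(alive,v0) N1.N1=(suspect,v1) N1.N2=(suspect,v1)
Op 11: gossip N2<->N1 -> N2.N0=(alive,v0) N2.N1=(suspect,v1) N2.N2=(alive,v1) | N1.N0=(alive,v0) N1.N1=(suspect,v1) N1.N2=(suspect,v1)
Op 12: N2 marks N2=suspect -> (suspect,v2)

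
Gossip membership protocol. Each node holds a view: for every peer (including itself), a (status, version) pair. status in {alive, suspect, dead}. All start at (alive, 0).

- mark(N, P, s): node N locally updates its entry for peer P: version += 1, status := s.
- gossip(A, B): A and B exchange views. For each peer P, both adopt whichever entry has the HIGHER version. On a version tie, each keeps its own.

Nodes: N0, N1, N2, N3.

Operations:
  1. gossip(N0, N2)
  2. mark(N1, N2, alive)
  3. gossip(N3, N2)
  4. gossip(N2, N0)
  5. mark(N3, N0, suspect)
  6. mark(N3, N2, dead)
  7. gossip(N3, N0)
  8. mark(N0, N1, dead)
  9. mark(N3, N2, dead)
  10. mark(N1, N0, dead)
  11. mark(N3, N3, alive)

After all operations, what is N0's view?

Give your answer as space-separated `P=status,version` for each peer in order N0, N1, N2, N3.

Answer: N0=suspect,1 N1=dead,1 N2=dead,1 N3=alive,0

Derivation:
Op 1: gossip N0<->N2 -> N0.N0=(alive,v0) N0.N1=(alive,v0) N0.N2=(alive,v0) N0.N3=(alive,v0) | N2.N0=(alive,v0) N2.N1=(alive,v0) N2.N2=(alive,v0) N2.N3=(alive,v0)
Op 2: N1 marks N2=alive -> (alive,v1)
Op 3: gossip N3<->N2 -> N3.N0=(alive,v0) N3.N1=(alive,v0) N3.N2=(alive,v0) N3.N3=(alive,v0) | N2.N0=(alive,v0) N2.N1=(alive,v0) N2.N2=(alive,v0) N2.N3=(alive,v0)
Op 4: gossip N2<->N0 -> N2.N0=(alive,v0) N2.N1=(alive,v0) N2.N2=(alive,v0) N2.N3=(alive,v0) | N0.N0=(alive,v0) N0.N1=(alive,v0) N0.N2=(alive,v0) N0.N3=(alive,v0)
Op 5: N3 marks N0=suspect -> (suspect,v1)
Op 6: N3 marks N2=dead -> (dead,v1)
Op 7: gossip N3<->N0 -> N3.N0=(suspect,v1) N3.N1=(alive,v0) N3.N2=(dead,v1) N3.N3=(alive,v0) | N0.N0=(suspect,v1) N0.N1=(alive,v0) N0.N2=(dead,v1) N0.N3=(alive,v0)
Op 8: N0 marks N1=dead -> (dead,v1)
Op 9: N3 marks N2=dead -> (dead,v2)
Op 10: N1 marks N0=dead -> (dead,v1)
Op 11: N3 marks N3=alive -> (alive,v1)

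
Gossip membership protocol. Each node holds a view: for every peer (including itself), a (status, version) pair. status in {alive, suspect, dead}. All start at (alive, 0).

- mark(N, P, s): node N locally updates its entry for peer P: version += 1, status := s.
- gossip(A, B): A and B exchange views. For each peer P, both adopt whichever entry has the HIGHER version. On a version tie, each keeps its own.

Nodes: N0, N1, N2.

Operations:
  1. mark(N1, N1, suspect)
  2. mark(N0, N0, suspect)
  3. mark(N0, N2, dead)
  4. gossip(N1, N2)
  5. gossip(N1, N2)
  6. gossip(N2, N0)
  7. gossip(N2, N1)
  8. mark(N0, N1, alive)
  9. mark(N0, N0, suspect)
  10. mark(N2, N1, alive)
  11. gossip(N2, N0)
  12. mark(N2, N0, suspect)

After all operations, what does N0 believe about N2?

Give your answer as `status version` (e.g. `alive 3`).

Op 1: N1 marks N1=suspect -> (suspect,v1)
Op 2: N0 marks N0=suspect -> (suspect,v1)
Op 3: N0 marks N2=dead -> (dead,v1)
Op 4: gossip N1<->N2 -> N1.N0=(alive,v0) N1.N1=(suspect,v1) N1.N2=(alive,v0) | N2.N0=(alive,v0) N2.N1=(suspect,v1) N2.N2=(alive,v0)
Op 5: gossip N1<->N2 -> N1.N0=(alive,v0) N1.N1=(suspect,v1) N1.N2=(alive,v0) | N2.N0=(alive,v0) N2.N1=(suspect,v1) N2.N2=(alive,v0)
Op 6: gossip N2<->N0 -> N2.N0=(suspect,v1) N2.N1=(suspect,v1) N2.N2=(dead,v1) | N0.N0=(suspect,v1) N0.N1=(suspect,v1) N0.N2=(dead,v1)
Op 7: gossip N2<->N1 -> N2.N0=(suspect,v1) N2.N1=(suspect,v1) N2.N2=(dead,v1) | N1.N0=(suspect,v1) N1.N1=(suspect,v1) N1.N2=(dead,v1)
Op 8: N0 marks N1=alive -> (alive,v2)
Op 9: N0 marks N0=suspect -> (suspect,v2)
Op 10: N2 marks N1=alive -> (alive,v2)
Op 11: gossip N2<->N0 -> N2.N0=(suspect,v2) N2.N1=(alive,v2) N2.N2=(dead,v1) | N0.N0=(suspect,v2) N0.N1=(alive,v2) N0.N2=(dead,v1)
Op 12: N2 marks N0=suspect -> (suspect,v3)

Answer: dead 1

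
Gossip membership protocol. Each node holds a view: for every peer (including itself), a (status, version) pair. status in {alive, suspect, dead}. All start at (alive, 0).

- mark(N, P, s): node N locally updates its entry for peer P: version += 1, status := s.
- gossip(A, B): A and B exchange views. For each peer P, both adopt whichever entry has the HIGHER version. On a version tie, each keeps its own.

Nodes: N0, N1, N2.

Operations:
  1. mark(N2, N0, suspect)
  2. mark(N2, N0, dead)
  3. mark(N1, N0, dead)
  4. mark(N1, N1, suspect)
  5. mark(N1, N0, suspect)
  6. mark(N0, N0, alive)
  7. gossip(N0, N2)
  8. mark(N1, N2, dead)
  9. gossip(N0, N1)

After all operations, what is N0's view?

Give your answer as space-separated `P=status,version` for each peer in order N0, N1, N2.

Answer: N0=dead,2 N1=suspect,1 N2=dead,1

Derivation:
Op 1: N2 marks N0=suspect -> (suspect,v1)
Op 2: N2 marks N0=dead -> (dead,v2)
Op 3: N1 marks N0=dead -> (dead,v1)
Op 4: N1 marks N1=suspect -> (suspect,v1)
Op 5: N1 marks N0=suspect -> (suspect,v2)
Op 6: N0 marks N0=alive -> (alive,v1)
Op 7: gossip N0<->N2 -> N0.N0=(dead,v2) N0.N1=(alive,v0) N0.N2=(alive,v0) | N2.N0=(dead,v2) N2.N1=(alive,v0) N2.N2=(alive,v0)
Op 8: N1 marks N2=dead -> (dead,v1)
Op 9: gossip N0<->N1 -> N0.N0=(dead,v2) N0.N1=(suspect,v1) N0.N2=(dead,v1) | N1.N0=(suspect,v2) N1.N1=(suspect,v1) N1.N2=(dead,v1)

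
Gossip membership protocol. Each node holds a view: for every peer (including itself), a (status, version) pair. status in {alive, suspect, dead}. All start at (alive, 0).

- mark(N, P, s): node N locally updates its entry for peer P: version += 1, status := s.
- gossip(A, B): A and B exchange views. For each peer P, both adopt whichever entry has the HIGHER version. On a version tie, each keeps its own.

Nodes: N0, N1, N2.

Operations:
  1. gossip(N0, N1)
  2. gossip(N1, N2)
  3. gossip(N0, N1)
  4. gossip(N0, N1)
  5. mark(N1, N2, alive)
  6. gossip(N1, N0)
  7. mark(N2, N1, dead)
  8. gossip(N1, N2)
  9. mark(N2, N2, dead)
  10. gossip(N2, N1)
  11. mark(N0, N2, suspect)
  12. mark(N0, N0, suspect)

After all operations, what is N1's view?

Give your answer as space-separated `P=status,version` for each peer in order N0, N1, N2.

Answer: N0=alive,0 N1=dead,1 N2=dead,2

Derivation:
Op 1: gossip N0<->N1 -> N0.N0=(alive,v0) N0.N1=(alive,v0) N0.N2=(alive,v0) | N1.N0=(alive,v0) N1.N1=(alive,v0) N1.N2=(alive,v0)
Op 2: gossip N1<->N2 -> N1.N0=(alive,v0) N1.N1=(alive,v0) N1.N2=(alive,v0) | N2.N0=(alive,v0) N2.N1=(alive,v0) N2.N2=(alive,v0)
Op 3: gossip N0<->N1 -> N0.N0=(alive,v0) N0.N1=(alive,v0) N0.N2=(alive,v0) | N1.N0=(alive,v0) N1.N1=(alive,v0) N1.N2=(alive,v0)
Op 4: gossip N0<->N1 -> N0.N0=(alive,v0) N0.N1=(alive,v0) N0.N2=(alive,v0) | N1.N0=(alive,v0) N1.N1=(alive,v0) N1.N2=(alive,v0)
Op 5: N1 marks N2=alive -> (alive,v1)
Op 6: gossip N1<->N0 -> N1.N0=(alive,v0) N1.N1=(alive,v0) N1.N2=(alive,v1) | N0.N0=(alive,v0) N0.N1=(alive,v0) N0.N2=(alive,v1)
Op 7: N2 marks N1=dead -> (dead,v1)
Op 8: gossip N1<->N2 -> N1.N0=(alive,v0) N1.N1=(dead,v1) N1.N2=(alive,v1) | N2.N0=(alive,v0) N2.N1=(dead,v1) N2.N2=(alive,v1)
Op 9: N2 marks N2=dead -> (dead,v2)
Op 10: gossip N2<->N1 -> N2.N0=(alive,v0) N2.N1=(dead,v1) N2.N2=(dead,v2) | N1.N0=(alive,v0) N1.N1=(dead,v1) N1.N2=(dead,v2)
Op 11: N0 marks N2=suspect -> (suspect,v2)
Op 12: N0 marks N0=suspect -> (suspect,v1)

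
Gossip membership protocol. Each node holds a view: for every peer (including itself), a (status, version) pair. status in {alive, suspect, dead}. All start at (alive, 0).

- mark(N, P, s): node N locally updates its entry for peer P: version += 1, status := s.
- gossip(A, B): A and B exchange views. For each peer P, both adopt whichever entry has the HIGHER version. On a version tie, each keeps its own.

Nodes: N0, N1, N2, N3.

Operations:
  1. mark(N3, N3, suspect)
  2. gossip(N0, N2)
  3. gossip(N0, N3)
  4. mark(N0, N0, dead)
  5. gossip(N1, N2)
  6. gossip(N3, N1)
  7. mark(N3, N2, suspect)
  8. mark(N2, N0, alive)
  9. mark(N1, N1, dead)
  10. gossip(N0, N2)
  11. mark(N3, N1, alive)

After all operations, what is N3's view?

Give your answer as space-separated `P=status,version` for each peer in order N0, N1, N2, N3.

Op 1: N3 marks N3=suspect -> (suspect,v1)
Op 2: gossip N0<->N2 -> N0.N0=(alive,v0) N0.N1=(alive,v0) N0.N2=(alive,v0) N0.N3=(alive,v0) | N2.N0=(alive,v0) N2.N1=(alive,v0) N2.N2=(alive,v0) N2.N3=(alive,v0)
Op 3: gossip N0<->N3 -> N0.N0=(alive,v0) N0.N1=(alive,v0) N0.N2=(alive,v0) N0.N3=(suspect,v1) | N3.N0=(alive,v0) N3.N1=(alive,v0) N3.N2=(alive,v0) N3.N3=(suspect,v1)
Op 4: N0 marks N0=dead -> (dead,v1)
Op 5: gossip N1<->N2 -> N1.N0=(alive,v0) N1.N1=(alive,v0) N1.N2=(alive,v0) N1.N3=(alive,v0) | N2.N0=(alive,v0) N2.N1=(alive,v0) N2.N2=(alive,v0) N2.N3=(alive,v0)
Op 6: gossip N3<->N1 -> N3.N0=(alive,v0) N3.N1=(alive,v0) N3.N2=(alive,v0) N3.N3=(suspect,v1) | N1.N0=(alive,v0) N1.N1=(alive,v0) N1.N2=(alive,v0) N1.N3=(suspect,v1)
Op 7: N3 marks N2=suspect -> (suspect,v1)
Op 8: N2 marks N0=alive -> (alive,v1)
Op 9: N1 marks N1=dead -> (dead,v1)
Op 10: gossip N0<->N2 -> N0.N0=(dead,v1) N0.N1=(alive,v0) N0.N2=(alive,v0) N0.N3=(suspect,v1) | N2.N0=(alive,v1) N2.N1=(alive,v0) N2.N2=(alive,v0) N2.N3=(suspect,v1)
Op 11: N3 marks N1=alive -> (alive,v1)

Answer: N0=alive,0 N1=alive,1 N2=suspect,1 N3=suspect,1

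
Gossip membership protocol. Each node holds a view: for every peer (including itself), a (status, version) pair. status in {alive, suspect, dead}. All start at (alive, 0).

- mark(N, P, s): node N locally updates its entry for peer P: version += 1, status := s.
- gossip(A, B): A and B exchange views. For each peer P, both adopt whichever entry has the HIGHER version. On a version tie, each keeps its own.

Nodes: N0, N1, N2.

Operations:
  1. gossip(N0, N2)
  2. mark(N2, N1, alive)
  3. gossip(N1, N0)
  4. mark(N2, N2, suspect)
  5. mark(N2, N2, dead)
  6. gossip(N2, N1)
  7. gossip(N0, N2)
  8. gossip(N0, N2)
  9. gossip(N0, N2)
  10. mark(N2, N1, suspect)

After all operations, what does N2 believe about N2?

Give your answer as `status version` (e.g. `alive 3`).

Op 1: gossip N0<->N2 -> N0.N0=(alive,v0) N0.N1=(alive,v0) N0.N2=(alive,v0) | N2.N0=(alive,v0) N2.N1=(alive,v0) N2.N2=(alive,v0)
Op 2: N2 marks N1=alive -> (alive,v1)
Op 3: gossip N1<->N0 -> N1.N0=(alive,v0) N1.N1=(alive,v0) N1.N2=(alive,v0) | N0.N0=(alive,v0) N0.N1=(alive,v0) N0.N2=(alive,v0)
Op 4: N2 marks N2=suspect -> (suspect,v1)
Op 5: N2 marks N2=dead -> (dead,v2)
Op 6: gossip N2<->N1 -> N2.N0=(alive,v0) N2.N1=(alive,v1) N2.N2=(dead,v2) | N1.N0=(alive,v0) N1.N1=(alive,v1) N1.N2=(dead,v2)
Op 7: gossip N0<->N2 -> N0.N0=(alive,v0) N0.N1=(alive,v1) N0.N2=(dead,v2) | N2.N0=(alive,v0) N2.N1=(alive,v1) N2.N2=(dead,v2)
Op 8: gossip N0<->N2 -> N0.N0=(alive,v0) N0.N1=(alive,v1) N0.N2=(dead,v2) | N2.N0=(alive,v0) N2.N1=(alive,v1) N2.N2=(dead,v2)
Op 9: gossip N0<->N2 -> N0.N0=(alive,v0) N0.N1=(alive,v1) N0.N2=(dead,v2) | N2.N0=(alive,v0) N2.N1=(alive,v1) N2.N2=(dead,v2)
Op 10: N2 marks N1=suspect -> (suspect,v2)

Answer: dead 2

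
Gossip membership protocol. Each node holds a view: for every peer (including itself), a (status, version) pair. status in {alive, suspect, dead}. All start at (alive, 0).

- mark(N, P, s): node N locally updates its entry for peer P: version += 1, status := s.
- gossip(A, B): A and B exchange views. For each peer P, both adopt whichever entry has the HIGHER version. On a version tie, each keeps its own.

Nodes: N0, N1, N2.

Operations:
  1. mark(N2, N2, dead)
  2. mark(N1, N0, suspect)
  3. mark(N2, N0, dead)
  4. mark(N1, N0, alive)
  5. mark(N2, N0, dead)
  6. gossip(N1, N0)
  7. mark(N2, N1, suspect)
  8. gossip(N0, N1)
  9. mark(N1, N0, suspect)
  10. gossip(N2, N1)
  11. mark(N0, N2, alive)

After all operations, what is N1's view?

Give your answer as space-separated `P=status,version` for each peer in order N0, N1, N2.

Answer: N0=suspect,3 N1=suspect,1 N2=dead,1

Derivation:
Op 1: N2 marks N2=dead -> (dead,v1)
Op 2: N1 marks N0=suspect -> (suspect,v1)
Op 3: N2 marks N0=dead -> (dead,v1)
Op 4: N1 marks N0=alive -> (alive,v2)
Op 5: N2 marks N0=dead -> (dead,v2)
Op 6: gossip N1<->N0 -> N1.N0=(alive,v2) N1.N1=(alive,v0) N1.N2=(alive,v0) | N0.N0=(alive,v2) N0.N1=(alive,v0) N0.N2=(alive,v0)
Op 7: N2 marks N1=suspect -> (suspect,v1)
Op 8: gossip N0<->N1 -> N0.N0=(alive,v2) N0.N1=(alive,v0) N0.N2=(alive,v0) | N1.N0=(alive,v2) N1.N1=(alive,v0) N1.N2=(alive,v0)
Op 9: N1 marks N0=suspect -> (suspect,v3)
Op 10: gossip N2<->N1 -> N2.N0=(suspect,v3) N2.N1=(suspect,v1) N2.N2=(dead,v1) | N1.N0=(suspect,v3) N1.N1=(suspect,v1) N1.N2=(dead,v1)
Op 11: N0 marks N2=alive -> (alive,v1)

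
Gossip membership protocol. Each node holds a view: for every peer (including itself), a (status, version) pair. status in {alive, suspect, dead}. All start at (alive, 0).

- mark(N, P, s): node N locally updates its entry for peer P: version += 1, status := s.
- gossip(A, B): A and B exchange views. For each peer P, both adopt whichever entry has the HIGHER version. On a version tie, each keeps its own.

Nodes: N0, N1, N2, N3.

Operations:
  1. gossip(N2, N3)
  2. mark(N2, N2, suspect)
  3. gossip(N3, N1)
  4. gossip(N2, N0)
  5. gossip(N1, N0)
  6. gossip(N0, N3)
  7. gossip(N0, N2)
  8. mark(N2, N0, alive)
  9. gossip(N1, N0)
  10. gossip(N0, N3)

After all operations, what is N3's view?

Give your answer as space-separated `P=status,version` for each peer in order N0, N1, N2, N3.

Op 1: gossip N2<->N3 -> N2.N0=(alive,v0) N2.N1=(alive,v0) N2.N2=(alive,v0) N2.N3=(alive,v0) | N3.N0=(alive,v0) N3.N1=(alive,v0) N3.N2=(alive,v0) N3.N3=(alive,v0)
Op 2: N2 marks N2=suspect -> (suspect,v1)
Op 3: gossip N3<->N1 -> N3.N0=(alive,v0) N3.N1=(alive,v0) N3.N2=(alive,v0) N3.N3=(alive,v0) | N1.N0=(alive,v0) N1.N1=(alive,v0) N1.N2=(alive,v0) N1.N3=(alive,v0)
Op 4: gossip N2<->N0 -> N2.N0=(alive,v0) N2.N1=(alive,v0) N2.N2=(suspect,v1) N2.N3=(alive,v0) | N0.N0=(alive,v0) N0.N1=(alive,v0) N0.N2=(suspect,v1) N0.N3=(alive,v0)
Op 5: gossip N1<->N0 -> N1.N0=(alive,v0) N1.N1=(alive,v0) N1.N2=(suspect,v1) N1.N3=(alive,v0) | N0.N0=(alive,v0) N0.N1=(alive,v0) N0.N2=(suspect,v1) N0.N3=(alive,v0)
Op 6: gossip N0<->N3 -> N0.N0=(alive,v0) N0.N1=(alive,v0) N0.N2=(suspect,v1) N0.N3=(alive,v0) | N3.N0=(alive,v0) N3.N1=(alive,v0) N3.N2=(suspect,v1) N3.N3=(alive,v0)
Op 7: gossip N0<->N2 -> N0.N0=(alive,v0) N0.N1=(alive,v0) N0.N2=(suspect,v1) N0.N3=(alive,v0) | N2.N0=(alive,v0) N2.N1=(alive,v0) N2.N2=(suspect,v1) N2.N3=(alive,v0)
Op 8: N2 marks N0=alive -> (alive,v1)
Op 9: gossip N1<->N0 -> N1.N0=(alive,v0) N1.N1=(alive,v0) N1.N2=(suspect,v1) N1.N3=(alive,v0) | N0.N0=(alive,v0) N0.N1=(alive,v0) N0.N2=(suspect,v1) N0.N3=(alive,v0)
Op 10: gossip N0<->N3 -> N0.N0=(alive,v0) N0.N1=(alive,v0) N0.N2=(suspect,v1) N0.N3=(alive,v0) | N3.N0=(alive,v0) N3.N1=(alive,v0) N3.N2=(suspect,v1) N3.N3=(alive,v0)

Answer: N0=alive,0 N1=alive,0 N2=suspect,1 N3=alive,0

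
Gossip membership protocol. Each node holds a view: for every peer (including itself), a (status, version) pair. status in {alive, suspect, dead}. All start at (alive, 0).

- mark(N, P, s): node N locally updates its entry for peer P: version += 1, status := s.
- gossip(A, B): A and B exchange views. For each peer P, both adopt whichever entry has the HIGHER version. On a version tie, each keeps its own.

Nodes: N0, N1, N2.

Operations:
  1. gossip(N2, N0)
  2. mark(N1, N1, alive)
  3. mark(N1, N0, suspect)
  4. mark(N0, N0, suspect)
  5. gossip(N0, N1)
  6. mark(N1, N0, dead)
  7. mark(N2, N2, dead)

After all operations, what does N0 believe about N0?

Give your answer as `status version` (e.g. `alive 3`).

Op 1: gossip N2<->N0 -> N2.N0=(alive,v0) N2.N1=(alive,v0) N2.N2=(alive,v0) | N0.N0=(alive,v0) N0.N1=(alive,v0) N0.N2=(alive,v0)
Op 2: N1 marks N1=alive -> (alive,v1)
Op 3: N1 marks N0=suspect -> (suspect,v1)
Op 4: N0 marks N0=suspect -> (suspect,v1)
Op 5: gossip N0<->N1 -> N0.N0=(suspect,v1) N0.N1=(alive,v1) N0.N2=(alive,v0) | N1.N0=(suspect,v1) N1.N1=(alive,v1) N1.N2=(alive,v0)
Op 6: N1 marks N0=dead -> (dead,v2)
Op 7: N2 marks N2=dead -> (dead,v1)

Answer: suspect 1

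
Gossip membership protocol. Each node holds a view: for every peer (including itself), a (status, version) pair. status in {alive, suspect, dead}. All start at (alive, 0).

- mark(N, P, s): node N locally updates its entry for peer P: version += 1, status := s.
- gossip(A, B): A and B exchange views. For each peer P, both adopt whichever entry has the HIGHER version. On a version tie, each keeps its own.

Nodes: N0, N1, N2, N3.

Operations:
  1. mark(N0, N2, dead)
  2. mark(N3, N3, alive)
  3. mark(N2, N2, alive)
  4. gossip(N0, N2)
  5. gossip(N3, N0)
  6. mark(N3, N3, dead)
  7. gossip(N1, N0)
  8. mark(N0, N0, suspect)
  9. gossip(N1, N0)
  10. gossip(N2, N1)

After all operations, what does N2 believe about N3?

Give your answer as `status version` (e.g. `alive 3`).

Answer: alive 1

Derivation:
Op 1: N0 marks N2=dead -> (dead,v1)
Op 2: N3 marks N3=alive -> (alive,v1)
Op 3: N2 marks N2=alive -> (alive,v1)
Op 4: gossip N0<->N2 -> N0.N0=(alive,v0) N0.N1=(alive,v0) N0.N2=(dead,v1) N0.N3=(alive,v0) | N2.N0=(alive,v0) N2.N1=(alive,v0) N2.N2=(alive,v1) N2.N3=(alive,v0)
Op 5: gossip N3<->N0 -> N3.N0=(alive,v0) N3.N1=(alive,v0) N3.N2=(dead,v1) N3.N3=(alive,v1) | N0.N0=(alive,v0) N0.N1=(alive,v0) N0.N2=(dead,v1) N0.N3=(alive,v1)
Op 6: N3 marks N3=dead -> (dead,v2)
Op 7: gossip N1<->N0 -> N1.N0=(alive,v0) N1.N1=(alive,v0) N1.N2=(dead,v1) N1.N3=(alive,v1) | N0.N0=(alive,v0) N0.N1=(alive,v0) N0.N2=(dead,v1) N0.N3=(alive,v1)
Op 8: N0 marks N0=suspect -> (suspect,v1)
Op 9: gossip N1<->N0 -> N1.N0=(suspect,v1) N1.N1=(alive,v0) N1.N2=(dead,v1) N1.N3=(alive,v1) | N0.N0=(suspect,v1) N0.N1=(alive,v0) N0.N2=(dead,v1) N0.N3=(alive,v1)
Op 10: gossip N2<->N1 -> N2.N0=(suspect,v1) N2.N1=(alive,v0) N2.N2=(alive,v1) N2.N3=(alive,v1) | N1.N0=(suspect,v1) N1.N1=(alive,v0) N1.N2=(dead,v1) N1.N3=(alive,v1)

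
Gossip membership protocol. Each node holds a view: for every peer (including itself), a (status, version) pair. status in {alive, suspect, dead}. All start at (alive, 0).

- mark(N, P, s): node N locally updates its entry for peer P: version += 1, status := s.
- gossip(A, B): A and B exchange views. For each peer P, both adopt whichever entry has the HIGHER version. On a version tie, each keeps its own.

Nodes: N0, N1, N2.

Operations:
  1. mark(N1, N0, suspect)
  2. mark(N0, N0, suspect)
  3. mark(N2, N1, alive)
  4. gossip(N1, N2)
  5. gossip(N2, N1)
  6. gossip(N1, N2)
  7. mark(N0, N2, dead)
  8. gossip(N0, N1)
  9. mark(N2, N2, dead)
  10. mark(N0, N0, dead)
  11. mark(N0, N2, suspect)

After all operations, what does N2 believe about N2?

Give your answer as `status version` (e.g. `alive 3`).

Answer: dead 1

Derivation:
Op 1: N1 marks N0=suspect -> (suspect,v1)
Op 2: N0 marks N0=suspect -> (suspect,v1)
Op 3: N2 marks N1=alive -> (alive,v1)
Op 4: gossip N1<->N2 -> N1.N0=(suspect,v1) N1.N1=(alive,v1) N1.N2=(alive,v0) | N2.N0=(suspect,v1) N2.N1=(alive,v1) N2.N2=(alive,v0)
Op 5: gossip N2<->N1 -> N2.N0=(suspect,v1) N2.N1=(alive,v1) N2.N2=(alive,v0) | N1.N0=(suspect,v1) N1.N1=(alive,v1) N1.N2=(alive,v0)
Op 6: gossip N1<->N2 -> N1.N0=(suspect,v1) N1.N1=(alive,v1) N1.N2=(alive,v0) | N2.N0=(suspect,v1) N2.N1=(alive,v1) N2.N2=(alive,v0)
Op 7: N0 marks N2=dead -> (dead,v1)
Op 8: gossip N0<->N1 -> N0.N0=(suspect,v1) N0.N1=(alive,v1) N0.N2=(dead,v1) | N1.N0=(suspect,v1) N1.N1=(alive,v1) N1.N2=(dead,v1)
Op 9: N2 marks N2=dead -> (dead,v1)
Op 10: N0 marks N0=dead -> (dead,v2)
Op 11: N0 marks N2=suspect -> (suspect,v2)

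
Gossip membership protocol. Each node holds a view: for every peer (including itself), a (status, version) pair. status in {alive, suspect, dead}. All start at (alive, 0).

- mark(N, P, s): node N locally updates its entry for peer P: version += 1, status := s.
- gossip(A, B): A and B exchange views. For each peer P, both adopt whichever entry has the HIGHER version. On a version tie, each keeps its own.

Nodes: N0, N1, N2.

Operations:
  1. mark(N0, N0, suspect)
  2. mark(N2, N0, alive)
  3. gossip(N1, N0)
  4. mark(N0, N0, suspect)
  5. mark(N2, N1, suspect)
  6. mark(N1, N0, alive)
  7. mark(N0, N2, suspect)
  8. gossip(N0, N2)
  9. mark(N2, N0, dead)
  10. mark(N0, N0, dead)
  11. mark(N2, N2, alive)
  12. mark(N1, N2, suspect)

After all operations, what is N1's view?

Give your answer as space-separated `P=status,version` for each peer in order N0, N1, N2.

Answer: N0=alive,2 N1=alive,0 N2=suspect,1

Derivation:
Op 1: N0 marks N0=suspect -> (suspect,v1)
Op 2: N2 marks N0=alive -> (alive,v1)
Op 3: gossip N1<->N0 -> N1.N0=(suspect,v1) N1.N1=(alive,v0) N1.N2=(alive,v0) | N0.N0=(suspect,v1) N0.N1=(alive,v0) N0.N2=(alive,v0)
Op 4: N0 marks N0=suspect -> (suspect,v2)
Op 5: N2 marks N1=suspect -> (suspect,v1)
Op 6: N1 marks N0=alive -> (alive,v2)
Op 7: N0 marks N2=suspect -> (suspect,v1)
Op 8: gossip N0<->N2 -> N0.N0=(suspect,v2) N0.N1=(suspect,v1) N0.N2=(suspect,v1) | N2.N0=(suspect,v2) N2.N1=(suspect,v1) N2.N2=(suspect,v1)
Op 9: N2 marks N0=dead -> (dead,v3)
Op 10: N0 marks N0=dead -> (dead,v3)
Op 11: N2 marks N2=alive -> (alive,v2)
Op 12: N1 marks N2=suspect -> (suspect,v1)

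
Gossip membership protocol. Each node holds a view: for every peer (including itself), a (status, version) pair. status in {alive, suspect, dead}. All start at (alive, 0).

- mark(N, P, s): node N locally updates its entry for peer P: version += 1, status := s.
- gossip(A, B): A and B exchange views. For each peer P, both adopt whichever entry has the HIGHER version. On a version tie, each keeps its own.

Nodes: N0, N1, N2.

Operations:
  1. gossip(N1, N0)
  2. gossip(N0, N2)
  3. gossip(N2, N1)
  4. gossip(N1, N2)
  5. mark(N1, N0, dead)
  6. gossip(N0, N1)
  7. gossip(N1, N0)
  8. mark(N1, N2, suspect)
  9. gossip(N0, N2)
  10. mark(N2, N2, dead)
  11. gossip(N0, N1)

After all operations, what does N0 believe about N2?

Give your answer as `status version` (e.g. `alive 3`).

Answer: suspect 1

Derivation:
Op 1: gossip N1<->N0 -> N1.N0=(alive,v0) N1.N1=(alive,v0) N1.N2=(alive,v0) | N0.N0=(alive,v0) N0.N1=(alive,v0) N0.N2=(alive,v0)
Op 2: gossip N0<->N2 -> N0.N0=(alive,v0) N0.N1=(alive,v0) N0.N2=(alive,v0) | N2.N0=(alive,v0) N2.N1=(alive,v0) N2.N2=(alive,v0)
Op 3: gossip N2<->N1 -> N2.N0=(alive,v0) N2.N1=(alive,v0) N2.N2=(alive,v0) | N1.N0=(alive,v0) N1.N1=(alive,v0) N1.N2=(alive,v0)
Op 4: gossip N1<->N2 -> N1.N0=(alive,v0) N1.N1=(alive,v0) N1.N2=(alive,v0) | N2.N0=(alive,v0) N2.N1=(alive,v0) N2.N2=(alive,v0)
Op 5: N1 marks N0=dead -> (dead,v1)
Op 6: gossip N0<->N1 -> N0.N0=(dead,v1) N0.N1=(alive,v0) N0.N2=(alive,v0) | N1.N0=(dead,v1) N1.N1=(alive,v0) N1.N2=(alive,v0)
Op 7: gossip N1<->N0 -> N1.N0=(dead,v1) N1.N1=(alive,v0) N1.N2=(alive,v0) | N0.N0=(dead,v1) N0.N1=(alive,v0) N0.N2=(alive,v0)
Op 8: N1 marks N2=suspect -> (suspect,v1)
Op 9: gossip N0<->N2 -> N0.N0=(dead,v1) N0.N1=(alive,v0) N0.N2=(alive,v0) | N2.N0=(dead,v1) N2.N1=(alive,v0) N2.N2=(alive,v0)
Op 10: N2 marks N2=dead -> (dead,v1)
Op 11: gossip N0<->N1 -> N0.N0=(dead,v1) N0.N1=(alive,v0) N0.N2=(suspect,v1) | N1.N0=(dead,v1) N1.N1=(alive,v0) N1.N2=(suspect,v1)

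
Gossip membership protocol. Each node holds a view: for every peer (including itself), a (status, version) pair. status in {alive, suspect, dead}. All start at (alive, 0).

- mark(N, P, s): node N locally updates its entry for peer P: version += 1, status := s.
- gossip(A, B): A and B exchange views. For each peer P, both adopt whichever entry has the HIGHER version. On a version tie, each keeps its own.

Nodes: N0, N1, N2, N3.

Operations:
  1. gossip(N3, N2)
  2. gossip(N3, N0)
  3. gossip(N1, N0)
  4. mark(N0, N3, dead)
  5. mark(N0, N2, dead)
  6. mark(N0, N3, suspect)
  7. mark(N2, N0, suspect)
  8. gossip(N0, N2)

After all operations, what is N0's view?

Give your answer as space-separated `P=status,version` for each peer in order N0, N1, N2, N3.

Op 1: gossip N3<->N2 -> N3.N0=(alive,v0) N3.N1=(alive,v0) N3.N2=(alive,v0) N3.N3=(alive,v0) | N2.N0=(alive,v0) N2.N1=(alive,v0) N2.N2=(alive,v0) N2.N3=(alive,v0)
Op 2: gossip N3<->N0 -> N3.N0=(alive,v0) N3.N1=(alive,v0) N3.N2=(alive,v0) N3.N3=(alive,v0) | N0.N0=(alive,v0) N0.N1=(alive,v0) N0.N2=(alive,v0) N0.N3=(alive,v0)
Op 3: gossip N1<->N0 -> N1.N0=(alive,v0) N1.N1=(alive,v0) N1.N2=(alive,v0) N1.N3=(alive,v0) | N0.N0=(alive,v0) N0.N1=(alive,v0) N0.N2=(alive,v0) N0.N3=(alive,v0)
Op 4: N0 marks N3=dead -> (dead,v1)
Op 5: N0 marks N2=dead -> (dead,v1)
Op 6: N0 marks N3=suspect -> (suspect,v2)
Op 7: N2 marks N0=suspect -> (suspect,v1)
Op 8: gossip N0<->N2 -> N0.N0=(suspect,v1) N0.N1=(alive,v0) N0.N2=(dead,v1) N0.N3=(suspect,v2) | N2.N0=(suspect,v1) N2.N1=(alive,v0) N2.N2=(dead,v1) N2.N3=(suspect,v2)

Answer: N0=suspect,1 N1=alive,0 N2=dead,1 N3=suspect,2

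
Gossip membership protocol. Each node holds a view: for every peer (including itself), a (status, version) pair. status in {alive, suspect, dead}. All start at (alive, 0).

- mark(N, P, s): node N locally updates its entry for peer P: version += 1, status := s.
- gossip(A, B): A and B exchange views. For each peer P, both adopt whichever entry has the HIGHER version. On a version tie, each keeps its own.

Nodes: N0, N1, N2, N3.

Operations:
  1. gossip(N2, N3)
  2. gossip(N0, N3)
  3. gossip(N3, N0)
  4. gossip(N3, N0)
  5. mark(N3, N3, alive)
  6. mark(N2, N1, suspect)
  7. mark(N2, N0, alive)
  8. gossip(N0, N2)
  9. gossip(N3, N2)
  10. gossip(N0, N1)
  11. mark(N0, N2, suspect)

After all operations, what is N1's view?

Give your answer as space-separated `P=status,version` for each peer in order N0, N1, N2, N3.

Answer: N0=alive,1 N1=suspect,1 N2=alive,0 N3=alive,0

Derivation:
Op 1: gossip N2<->N3 -> N2.N0=(alive,v0) N2.N1=(alive,v0) N2.N2=(alive,v0) N2.N3=(alive,v0) | N3.N0=(alive,v0) N3.N1=(alive,v0) N3.N2=(alive,v0) N3.N3=(alive,v0)
Op 2: gossip N0<->N3 -> N0.N0=(alive,v0) N0.N1=(alive,v0) N0.N2=(alive,v0) N0.N3=(alive,v0) | N3.N0=(alive,v0) N3.N1=(alive,v0) N3.N2=(alive,v0) N3.N3=(alive,v0)
Op 3: gossip N3<->N0 -> N3.N0=(alive,v0) N3.N1=(alive,v0) N3.N2=(alive,v0) N3.N3=(alive,v0) | N0.N0=(alive,v0) N0.N1=(alive,v0) N0.N2=(alive,v0) N0.N3=(alive,v0)
Op 4: gossip N3<->N0 -> N3.N0=(alive,v0) N3.N1=(alive,v0) N3.N2=(alive,v0) N3.N3=(alive,v0) | N0.N0=(alive,v0) N0.N1=(alive,v0) N0.N2=(alive,v0) N0.N3=(alive,v0)
Op 5: N3 marks N3=alive -> (alive,v1)
Op 6: N2 marks N1=suspect -> (suspect,v1)
Op 7: N2 marks N0=alive -> (alive,v1)
Op 8: gossip N0<->N2 -> N0.N0=(alive,v1) N0.N1=(suspect,v1) N0.N2=(alive,v0) N0.N3=(alive,v0) | N2.N0=(alive,v1) N2.N1=(suspect,v1) N2.N2=(alive,v0) N2.N3=(alive,v0)
Op 9: gossip N3<->N2 -> N3.N0=(alive,v1) N3.N1=(suspect,v1) N3.N2=(alive,v0) N3.N3=(alive,v1) | N2.N0=(alive,v1) N2.N1=(suspect,v1) N2.N2=(alive,v0) N2.N3=(alive,v1)
Op 10: gossip N0<->N1 -> N0.N0=(alive,v1) N0.N1=(suspect,v1) N0.N2=(alive,v0) N0.N3=(alive,v0) | N1.N0=(alive,v1) N1.N1=(suspect,v1) N1.N2=(alive,v0) N1.N3=(alive,v0)
Op 11: N0 marks N2=suspect -> (suspect,v1)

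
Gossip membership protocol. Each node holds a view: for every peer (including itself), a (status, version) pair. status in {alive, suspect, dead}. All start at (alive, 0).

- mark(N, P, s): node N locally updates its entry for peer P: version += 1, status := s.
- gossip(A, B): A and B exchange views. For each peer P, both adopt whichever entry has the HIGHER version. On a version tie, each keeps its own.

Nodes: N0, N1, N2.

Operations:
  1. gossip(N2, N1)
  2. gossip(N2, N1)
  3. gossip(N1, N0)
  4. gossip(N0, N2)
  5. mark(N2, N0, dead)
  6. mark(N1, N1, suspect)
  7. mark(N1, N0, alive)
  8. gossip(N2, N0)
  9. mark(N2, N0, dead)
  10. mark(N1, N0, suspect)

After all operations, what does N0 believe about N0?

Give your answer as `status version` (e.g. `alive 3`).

Op 1: gossip N2<->N1 -> N2.N0=(alive,v0) N2.N1=(alive,v0) N2.N2=(alive,v0) | N1.N0=(alive,v0) N1.N1=(alive,v0) N1.N2=(alive,v0)
Op 2: gossip N2<->N1 -> N2.N0=(alive,v0) N2.N1=(alive,v0) N2.N2=(alive,v0) | N1.N0=(alive,v0) N1.N1=(alive,v0) N1.N2=(alive,v0)
Op 3: gossip N1<->N0 -> N1.N0=(alive,v0) N1.N1=(alive,v0) N1.N2=(alive,v0) | N0.N0=(alive,v0) N0.N1=(alive,v0) N0.N2=(alive,v0)
Op 4: gossip N0<->N2 -> N0.N0=(alive,v0) N0.N1=(alive,v0) N0.N2=(alive,v0) | N2.N0=(alive,v0) N2.N1=(alive,v0) N2.N2=(alive,v0)
Op 5: N2 marks N0=dead -> (dead,v1)
Op 6: N1 marks N1=suspect -> (suspect,v1)
Op 7: N1 marks N0=alive -> (alive,v1)
Op 8: gossip N2<->N0 -> N2.N0=(dead,v1) N2.N1=(alive,v0) N2.N2=(alive,v0) | N0.N0=(dead,v1) N0.N1=(alive,v0) N0.N2=(alive,v0)
Op 9: N2 marks N0=dead -> (dead,v2)
Op 10: N1 marks N0=suspect -> (suspect,v2)

Answer: dead 1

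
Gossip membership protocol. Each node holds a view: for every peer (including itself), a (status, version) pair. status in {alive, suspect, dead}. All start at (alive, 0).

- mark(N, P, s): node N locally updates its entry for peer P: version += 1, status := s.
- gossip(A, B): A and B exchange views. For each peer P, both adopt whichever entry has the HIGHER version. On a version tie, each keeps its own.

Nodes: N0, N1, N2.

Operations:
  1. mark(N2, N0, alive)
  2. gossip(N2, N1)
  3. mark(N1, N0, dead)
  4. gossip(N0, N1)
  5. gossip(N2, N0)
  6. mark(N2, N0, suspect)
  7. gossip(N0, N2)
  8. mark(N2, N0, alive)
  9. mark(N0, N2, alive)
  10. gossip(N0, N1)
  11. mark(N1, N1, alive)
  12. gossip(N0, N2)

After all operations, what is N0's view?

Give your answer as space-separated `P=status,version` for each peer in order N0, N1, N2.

Answer: N0=alive,4 N1=alive,0 N2=alive,1

Derivation:
Op 1: N2 marks N0=alive -> (alive,v1)
Op 2: gossip N2<->N1 -> N2.N0=(alive,v1) N2.N1=(alive,v0) N2.N2=(alive,v0) | N1.N0=(alive,v1) N1.N1=(alive,v0) N1.N2=(alive,v0)
Op 3: N1 marks N0=dead -> (dead,v2)
Op 4: gossip N0<->N1 -> N0.N0=(dead,v2) N0.N1=(alive,v0) N0.N2=(alive,v0) | N1.N0=(dead,v2) N1.N1=(alive,v0) N1.N2=(alive,v0)
Op 5: gossip N2<->N0 -> N2.N0=(dead,v2) N2.N1=(alive,v0) N2.N2=(alive,v0) | N0.N0=(dead,v2) N0.N1=(alive,v0) N0.N2=(alive,v0)
Op 6: N2 marks N0=suspect -> (suspect,v3)
Op 7: gossip N0<->N2 -> N0.N0=(suspect,v3) N0.N1=(alive,v0) N0.N2=(alive,v0) | N2.N0=(suspect,v3) N2.N1=(alive,v0) N2.N2=(alive,v0)
Op 8: N2 marks N0=alive -> (alive,v4)
Op 9: N0 marks N2=alive -> (alive,v1)
Op 10: gossip N0<->N1 -> N0.N0=(suspect,v3) N0.N1=(alive,v0) N0.N2=(alive,v1) | N1.N0=(suspect,v3) N1.N1=(alive,v0) N1.N2=(alive,v1)
Op 11: N1 marks N1=alive -> (alive,v1)
Op 12: gossip N0<->N2 -> N0.N0=(alive,v4) N0.N1=(alive,v0) N0.N2=(alive,v1) | N2.N0=(alive,v4) N2.N1=(alive,v0) N2.N2=(alive,v1)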